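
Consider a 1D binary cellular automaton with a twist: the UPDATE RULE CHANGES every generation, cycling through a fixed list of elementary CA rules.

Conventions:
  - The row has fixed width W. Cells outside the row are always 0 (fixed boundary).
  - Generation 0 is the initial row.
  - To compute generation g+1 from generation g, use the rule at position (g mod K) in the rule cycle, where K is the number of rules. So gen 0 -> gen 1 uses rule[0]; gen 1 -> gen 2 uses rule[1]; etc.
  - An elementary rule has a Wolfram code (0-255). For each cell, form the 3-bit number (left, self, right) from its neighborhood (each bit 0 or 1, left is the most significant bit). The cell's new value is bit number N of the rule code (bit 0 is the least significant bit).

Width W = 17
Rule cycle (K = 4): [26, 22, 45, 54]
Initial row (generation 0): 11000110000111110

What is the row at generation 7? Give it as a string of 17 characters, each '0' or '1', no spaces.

Gen 0: 11000110000111110
Gen 1 (rule 26): 10101101001100001
Gen 2 (rule 22): 10100001110010011
Gen 3 (rule 45): 11101101000010010
Gen 4 (rule 54): 00010011100111111
Gen 5 (rule 26): 00101110011100000
Gen 6 (rule 22): 01100001100010000
Gen 7 (rule 45): 01001101001010111

Answer: 01001101001010111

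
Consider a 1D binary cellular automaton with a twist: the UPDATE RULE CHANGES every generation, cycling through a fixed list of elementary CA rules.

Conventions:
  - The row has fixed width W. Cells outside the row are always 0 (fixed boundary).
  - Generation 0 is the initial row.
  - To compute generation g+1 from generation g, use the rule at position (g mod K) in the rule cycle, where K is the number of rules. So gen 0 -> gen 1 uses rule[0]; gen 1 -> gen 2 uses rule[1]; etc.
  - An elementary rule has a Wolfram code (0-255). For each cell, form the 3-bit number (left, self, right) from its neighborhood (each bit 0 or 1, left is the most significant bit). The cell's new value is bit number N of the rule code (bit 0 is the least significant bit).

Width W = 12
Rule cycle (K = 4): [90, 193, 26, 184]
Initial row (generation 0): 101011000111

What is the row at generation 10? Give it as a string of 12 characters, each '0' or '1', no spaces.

Gen 0: 101011000111
Gen 1 (rule 90): 000011101101
Gen 2 (rule 193): 111001100100
Gen 3 (rule 26): 100111011010
Gen 4 (rule 184): 010110110101
Gen 5 (rule 90): 100110110000
Gen 6 (rule 193): 000010010111
Gen 7 (rule 26): 000101100100
Gen 8 (rule 184): 000011010010
Gen 9 (rule 90): 000111001101
Gen 10 (rule 193): 110011000100

Answer: 110011000100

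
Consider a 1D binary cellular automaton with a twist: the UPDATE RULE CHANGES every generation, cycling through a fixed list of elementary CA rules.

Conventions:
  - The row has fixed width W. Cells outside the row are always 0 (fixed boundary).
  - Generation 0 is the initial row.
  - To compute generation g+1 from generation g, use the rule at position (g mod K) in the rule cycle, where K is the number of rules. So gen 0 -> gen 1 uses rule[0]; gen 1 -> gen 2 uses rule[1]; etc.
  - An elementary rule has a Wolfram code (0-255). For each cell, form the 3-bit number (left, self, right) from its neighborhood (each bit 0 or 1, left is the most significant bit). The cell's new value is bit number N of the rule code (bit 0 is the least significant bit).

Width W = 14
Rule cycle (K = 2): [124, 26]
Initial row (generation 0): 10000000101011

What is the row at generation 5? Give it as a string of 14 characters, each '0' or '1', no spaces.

Gen 0: 10000000101011
Gen 1 (rule 124): 11000000111111
Gen 2 (rule 26): 10100001100000
Gen 3 (rule 124): 11110001110000
Gen 4 (rule 26): 10001011001000
Gen 5 (rule 124): 11001111101100

Answer: 11001111101100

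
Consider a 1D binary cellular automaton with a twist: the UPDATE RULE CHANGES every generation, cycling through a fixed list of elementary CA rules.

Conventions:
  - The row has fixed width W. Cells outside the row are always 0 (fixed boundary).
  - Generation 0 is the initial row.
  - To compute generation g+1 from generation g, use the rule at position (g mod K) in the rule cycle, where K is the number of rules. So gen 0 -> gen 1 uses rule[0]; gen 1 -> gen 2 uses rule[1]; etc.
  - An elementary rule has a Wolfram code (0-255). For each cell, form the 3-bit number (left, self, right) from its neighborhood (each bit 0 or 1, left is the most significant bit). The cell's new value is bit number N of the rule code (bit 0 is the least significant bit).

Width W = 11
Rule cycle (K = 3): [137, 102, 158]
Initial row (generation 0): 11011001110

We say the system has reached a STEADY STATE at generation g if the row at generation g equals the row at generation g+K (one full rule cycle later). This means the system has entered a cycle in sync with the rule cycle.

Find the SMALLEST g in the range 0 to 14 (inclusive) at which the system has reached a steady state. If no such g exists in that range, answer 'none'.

Gen 0: 11011001110
Gen 1 (rule 137): 10010001100
Gen 2 (rule 102): 10110010100
Gen 3 (rule 158): 10101110110
Gen 4 (rule 137): 00001100100
Gen 5 (rule 102): 00010101100
Gen 6 (rule 158): 00110101010
Gen 7 (rule 137): 10100000000
Gen 8 (rule 102): 11100000000
Gen 9 (rule 158): 11010000000
Gen 10 (rule 137): 10000111111
Gen 11 (rule 102): 10001000001
Gen 12 (rule 158): 11011100011
Gen 13 (rule 137): 10011001010
Gen 14 (rule 102): 10101011110
Gen 15 (rule 158): 10101011101
Gen 16 (rule 137): 00000011000
Gen 17 (rule 102): 00000101000

Answer: none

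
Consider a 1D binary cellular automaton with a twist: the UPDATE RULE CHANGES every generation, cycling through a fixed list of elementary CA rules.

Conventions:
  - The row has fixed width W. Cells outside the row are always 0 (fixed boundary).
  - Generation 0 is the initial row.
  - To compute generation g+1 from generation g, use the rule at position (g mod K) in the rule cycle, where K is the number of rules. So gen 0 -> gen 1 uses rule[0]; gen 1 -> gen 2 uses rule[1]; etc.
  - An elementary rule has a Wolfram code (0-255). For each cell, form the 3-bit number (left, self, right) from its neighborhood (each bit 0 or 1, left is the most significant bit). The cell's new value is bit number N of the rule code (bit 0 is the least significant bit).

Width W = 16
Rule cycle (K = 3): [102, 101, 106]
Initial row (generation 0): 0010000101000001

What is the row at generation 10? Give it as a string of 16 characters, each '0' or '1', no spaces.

Answer: 0011001111011110

Derivation:
Gen 0: 0010000101000001
Gen 1 (rule 102): 0110001111000011
Gen 2 (rule 101): 0010100001011001
Gen 3 (rule 106): 0101000010111010
Gen 4 (rule 102): 1111000111001110
Gen 5 (rule 101): 0001010001000010
Gen 6 (rule 106): 0010100010000100
Gen 7 (rule 102): 0111100110001100
Gen 8 (rule 101): 0000100010100101
Gen 9 (rule 106): 0001000101001010
Gen 10 (rule 102): 0011001111011110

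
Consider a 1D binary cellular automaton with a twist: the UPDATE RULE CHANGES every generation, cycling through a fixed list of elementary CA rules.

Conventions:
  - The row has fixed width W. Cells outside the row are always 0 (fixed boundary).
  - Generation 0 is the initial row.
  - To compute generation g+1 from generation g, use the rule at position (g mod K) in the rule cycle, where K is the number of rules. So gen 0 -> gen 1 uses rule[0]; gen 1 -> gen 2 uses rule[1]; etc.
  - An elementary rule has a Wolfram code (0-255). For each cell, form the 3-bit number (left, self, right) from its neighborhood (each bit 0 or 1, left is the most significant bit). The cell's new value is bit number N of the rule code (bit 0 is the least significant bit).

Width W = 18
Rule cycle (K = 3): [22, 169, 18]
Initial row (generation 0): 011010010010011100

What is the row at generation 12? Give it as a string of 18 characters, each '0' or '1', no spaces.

Answer: 000000110000000001

Derivation:
Gen 0: 011010010010011100
Gen 1 (rule 22): 100011111111100010
Gen 2 (rule 169): 001011111111001000
Gen 3 (rule 18): 010000000000110100
Gen 4 (rule 22): 111000000001000110
Gen 5 (rule 169): 110011111100010100
Gen 6 (rule 18): 001100000010100010
Gen 7 (rule 22): 010010000110110111
Gen 8 (rule 169): 000000110101101110
Gen 9 (rule 18): 000001000000000001
Gen 10 (rule 22): 000011100000000011
Gen 11 (rule 169): 111011001111111010
Gen 12 (rule 18): 000000110000000001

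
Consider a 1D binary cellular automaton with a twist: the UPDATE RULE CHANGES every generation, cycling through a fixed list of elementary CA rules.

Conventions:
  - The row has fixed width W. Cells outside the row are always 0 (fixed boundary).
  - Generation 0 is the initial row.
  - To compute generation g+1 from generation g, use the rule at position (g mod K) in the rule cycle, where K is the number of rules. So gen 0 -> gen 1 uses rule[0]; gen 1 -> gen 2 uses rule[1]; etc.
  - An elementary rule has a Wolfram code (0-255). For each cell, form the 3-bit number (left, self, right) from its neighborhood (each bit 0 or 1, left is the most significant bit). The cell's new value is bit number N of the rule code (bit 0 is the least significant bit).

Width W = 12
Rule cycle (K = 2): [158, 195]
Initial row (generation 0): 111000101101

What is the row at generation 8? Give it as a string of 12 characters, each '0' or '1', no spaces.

Gen 0: 111000101101
Gen 1 (rule 158): 110101101001
Gen 2 (rule 195): 010000100010
Gen 3 (rule 158): 111001110111
Gen 4 (rule 195): 011010110011
Gen 5 (rule 158): 110010101110
Gen 6 (rule 195): 010100000110
Gen 7 (rule 158): 110110001101
Gen 8 (rule 195): 010010110100

Answer: 010010110100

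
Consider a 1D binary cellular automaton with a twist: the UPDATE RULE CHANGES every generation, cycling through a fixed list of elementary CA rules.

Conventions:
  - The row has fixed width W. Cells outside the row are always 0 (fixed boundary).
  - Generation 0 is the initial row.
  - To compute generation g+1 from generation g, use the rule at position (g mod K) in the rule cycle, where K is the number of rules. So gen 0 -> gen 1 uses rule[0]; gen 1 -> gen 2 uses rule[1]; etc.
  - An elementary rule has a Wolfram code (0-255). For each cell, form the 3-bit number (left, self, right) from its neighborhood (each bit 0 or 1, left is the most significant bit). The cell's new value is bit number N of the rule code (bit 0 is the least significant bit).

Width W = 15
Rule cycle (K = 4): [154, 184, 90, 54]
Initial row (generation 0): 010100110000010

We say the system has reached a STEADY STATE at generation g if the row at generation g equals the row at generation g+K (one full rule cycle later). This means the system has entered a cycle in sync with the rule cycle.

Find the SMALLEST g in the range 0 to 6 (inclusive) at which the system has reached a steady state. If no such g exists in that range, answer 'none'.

Gen 0: 010100110000010
Gen 1 (rule 154): 100011101000101
Gen 2 (rule 184): 010011010100010
Gen 3 (rule 90): 101111000010101
Gen 4 (rule 54): 110000100111111
Gen 5 (rule 154): 101001011111110
Gen 6 (rule 184): 010100111111101
Gen 7 (rule 90): 100011100000100
Gen 8 (rule 54): 110100010001110
Gen 9 (rule 154): 100010101011101
Gen 10 (rule 184): 010001010111010

Answer: none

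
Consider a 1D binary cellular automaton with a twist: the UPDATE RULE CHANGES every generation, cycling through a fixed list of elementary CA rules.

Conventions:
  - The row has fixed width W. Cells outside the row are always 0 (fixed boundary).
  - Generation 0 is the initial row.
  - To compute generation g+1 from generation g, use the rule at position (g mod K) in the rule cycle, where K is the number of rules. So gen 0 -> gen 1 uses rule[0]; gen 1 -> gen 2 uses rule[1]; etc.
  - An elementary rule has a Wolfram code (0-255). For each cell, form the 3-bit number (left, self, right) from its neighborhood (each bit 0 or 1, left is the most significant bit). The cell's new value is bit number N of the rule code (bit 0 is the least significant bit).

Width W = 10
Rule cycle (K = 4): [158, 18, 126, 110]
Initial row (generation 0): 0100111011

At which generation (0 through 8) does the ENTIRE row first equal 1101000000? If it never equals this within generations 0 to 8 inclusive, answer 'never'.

Answer: 8

Derivation:
Gen 0: 0100111011
Gen 1 (rule 158): 1111110010
Gen 2 (rule 18): 0000001101
Gen 3 (rule 126): 0000011111
Gen 4 (rule 110): 0000110001
Gen 5 (rule 158): 0001101011
Gen 6 (rule 18): 0010000000
Gen 7 (rule 126): 0111000000
Gen 8 (rule 110): 1101000000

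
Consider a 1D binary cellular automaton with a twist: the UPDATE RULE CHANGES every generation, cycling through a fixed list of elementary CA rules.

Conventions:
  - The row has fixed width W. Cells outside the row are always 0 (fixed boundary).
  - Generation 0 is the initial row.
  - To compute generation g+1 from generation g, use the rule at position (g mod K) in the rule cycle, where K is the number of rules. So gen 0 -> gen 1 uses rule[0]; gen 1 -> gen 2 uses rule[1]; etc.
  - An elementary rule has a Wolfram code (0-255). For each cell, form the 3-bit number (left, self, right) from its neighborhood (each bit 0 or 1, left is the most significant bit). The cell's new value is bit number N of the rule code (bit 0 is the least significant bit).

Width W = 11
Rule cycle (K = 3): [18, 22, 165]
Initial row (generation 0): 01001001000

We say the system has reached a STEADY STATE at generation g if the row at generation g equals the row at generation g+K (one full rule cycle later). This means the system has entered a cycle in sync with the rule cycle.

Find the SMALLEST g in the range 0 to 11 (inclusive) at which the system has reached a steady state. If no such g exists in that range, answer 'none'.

Answer: 10

Derivation:
Gen 0: 01001001000
Gen 1 (rule 18): 10110110100
Gen 2 (rule 22): 10000000110
Gen 3 (rule 165): 10111110000
Gen 4 (rule 18): 00000001000
Gen 5 (rule 22): 00000011100
Gen 6 (rule 165): 11111001001
Gen 7 (rule 18): 00000110110
Gen 8 (rule 22): 00001000001
Gen 9 (rule 165): 11101011101
Gen 10 (rule 18): 00000000000
Gen 11 (rule 22): 00000000000
Gen 12 (rule 165): 11111111111
Gen 13 (rule 18): 00000000000
Gen 14 (rule 22): 00000000000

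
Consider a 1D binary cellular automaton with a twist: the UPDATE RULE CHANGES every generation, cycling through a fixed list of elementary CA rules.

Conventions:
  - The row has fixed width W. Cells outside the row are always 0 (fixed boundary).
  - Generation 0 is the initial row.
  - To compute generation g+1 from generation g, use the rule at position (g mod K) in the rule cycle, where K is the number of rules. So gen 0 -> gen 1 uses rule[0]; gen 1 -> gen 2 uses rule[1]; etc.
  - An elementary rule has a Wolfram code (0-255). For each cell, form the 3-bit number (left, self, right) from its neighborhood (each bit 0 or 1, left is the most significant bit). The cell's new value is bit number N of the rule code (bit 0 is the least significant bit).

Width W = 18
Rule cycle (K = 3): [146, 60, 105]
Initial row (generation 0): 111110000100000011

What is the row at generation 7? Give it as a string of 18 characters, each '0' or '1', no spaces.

Answer: 000001100001101010

Derivation:
Gen 0: 111110000100000011
Gen 1 (rule 146): 011101001010000100
Gen 2 (rule 60): 010011101111000110
Gen 3 (rule 105): 000010111001010110
Gen 4 (rule 146): 000100010110000001
Gen 5 (rule 60): 000110011101000001
Gen 6 (rule 105): 110110010110011100
Gen 7 (rule 146): 000001100001101010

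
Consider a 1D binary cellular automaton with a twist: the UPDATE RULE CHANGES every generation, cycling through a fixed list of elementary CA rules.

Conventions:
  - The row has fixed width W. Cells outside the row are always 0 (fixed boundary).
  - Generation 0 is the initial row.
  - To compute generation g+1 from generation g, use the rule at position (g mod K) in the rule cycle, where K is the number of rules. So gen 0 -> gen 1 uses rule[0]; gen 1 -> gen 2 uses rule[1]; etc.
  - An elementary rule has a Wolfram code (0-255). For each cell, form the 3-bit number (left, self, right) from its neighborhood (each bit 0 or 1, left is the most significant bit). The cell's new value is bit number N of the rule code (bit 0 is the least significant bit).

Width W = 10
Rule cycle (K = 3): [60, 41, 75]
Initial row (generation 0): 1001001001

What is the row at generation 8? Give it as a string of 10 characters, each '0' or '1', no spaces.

Answer: 1000000010

Derivation:
Gen 0: 1001001001
Gen 1 (rule 60): 1101101101
Gen 2 (rule 41): 1011011010
Gen 3 (rule 75): 0011011000
Gen 4 (rule 60): 0010110100
Gen 5 (rule 41): 1001101001
Gen 6 (rule 75): 0011100010
Gen 7 (rule 60): 0010010011
Gen 8 (rule 41): 1000000010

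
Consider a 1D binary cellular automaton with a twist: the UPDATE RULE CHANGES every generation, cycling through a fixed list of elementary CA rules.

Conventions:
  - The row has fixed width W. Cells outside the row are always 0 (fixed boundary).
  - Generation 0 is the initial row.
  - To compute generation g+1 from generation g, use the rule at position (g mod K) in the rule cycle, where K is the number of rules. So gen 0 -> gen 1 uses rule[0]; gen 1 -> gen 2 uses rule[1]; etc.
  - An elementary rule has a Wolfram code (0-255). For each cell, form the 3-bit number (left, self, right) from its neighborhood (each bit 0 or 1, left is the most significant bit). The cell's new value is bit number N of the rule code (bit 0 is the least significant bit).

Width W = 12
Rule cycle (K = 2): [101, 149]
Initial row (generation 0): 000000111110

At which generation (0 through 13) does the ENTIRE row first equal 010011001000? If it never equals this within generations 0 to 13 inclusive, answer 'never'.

Answer: never

Derivation:
Gen 0: 000000111110
Gen 1 (rule 101): 111110000010
Gen 2 (rule 149): 011101111011
Gen 3 (rule 101): 000110001101
Gen 4 (rule 149): 110001100001
Gen 5 (rule 101): 010100101101
Gen 6 (rule 149): 010110100001
Gen 7 (rule 101): 011011101101
Gen 8 (rule 149): 000001000001
Gen 9 (rule 101): 111101011101
Gen 10 (rule 149): 011001001001
Gen 11 (rule 101): 001001001001
Gen 12 (rule 149): 101101101101
Gen 13 (rule 101): 110110110111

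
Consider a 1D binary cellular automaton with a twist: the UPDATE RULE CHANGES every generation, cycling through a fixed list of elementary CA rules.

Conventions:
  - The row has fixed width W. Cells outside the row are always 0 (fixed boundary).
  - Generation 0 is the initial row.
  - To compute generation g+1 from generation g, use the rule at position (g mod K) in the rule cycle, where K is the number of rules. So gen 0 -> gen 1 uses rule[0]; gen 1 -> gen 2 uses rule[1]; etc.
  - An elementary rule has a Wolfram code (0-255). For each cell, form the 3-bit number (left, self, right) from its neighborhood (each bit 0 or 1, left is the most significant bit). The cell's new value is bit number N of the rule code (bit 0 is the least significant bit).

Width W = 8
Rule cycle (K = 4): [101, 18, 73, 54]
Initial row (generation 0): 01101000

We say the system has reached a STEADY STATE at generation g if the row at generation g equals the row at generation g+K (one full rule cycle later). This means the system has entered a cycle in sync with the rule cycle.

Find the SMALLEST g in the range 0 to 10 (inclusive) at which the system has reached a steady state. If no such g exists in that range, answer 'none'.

Gen 0: 01101000
Gen 1 (rule 101): 00111011
Gen 2 (rule 18): 01000000
Gen 3 (rule 73): 00011111
Gen 4 (rule 54): 00100000
Gen 5 (rule 101): 10101111
Gen 6 (rule 18): 00000000
Gen 7 (rule 73): 11111111
Gen 8 (rule 54): 00000000
Gen 9 (rule 101): 11111111
Gen 10 (rule 18): 00000000
Gen 11 (rule 73): 11111111
Gen 12 (rule 54): 00000000
Gen 13 (rule 101): 11111111
Gen 14 (rule 18): 00000000

Answer: 6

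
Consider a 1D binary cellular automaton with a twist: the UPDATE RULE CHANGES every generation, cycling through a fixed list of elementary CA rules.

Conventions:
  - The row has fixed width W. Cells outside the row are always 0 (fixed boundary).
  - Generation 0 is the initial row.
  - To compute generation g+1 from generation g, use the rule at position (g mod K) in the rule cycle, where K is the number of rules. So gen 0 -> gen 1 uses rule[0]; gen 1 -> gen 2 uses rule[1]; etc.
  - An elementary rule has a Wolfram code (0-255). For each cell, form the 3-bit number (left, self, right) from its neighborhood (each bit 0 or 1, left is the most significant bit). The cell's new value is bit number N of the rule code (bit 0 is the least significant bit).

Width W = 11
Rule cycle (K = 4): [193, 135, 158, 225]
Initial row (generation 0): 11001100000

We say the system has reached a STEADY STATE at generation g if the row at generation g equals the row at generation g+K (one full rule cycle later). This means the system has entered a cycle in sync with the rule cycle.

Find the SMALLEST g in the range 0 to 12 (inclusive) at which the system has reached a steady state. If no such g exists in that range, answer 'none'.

Answer: none

Derivation:
Gen 0: 11001100000
Gen 1 (rule 193): 01000101111
Gen 2 (rule 135): 11011100110
Gen 3 (rule 158): 10011011101
Gen 4 (rule 225): 00001101110
Gen 5 (rule 193): 11100100110
Gen 6 (rule 135): 01001101000
Gen 7 (rule 158): 11111001100
Gen 8 (rule 225): 01111000101
Gen 9 (rule 193): 00111010000
Gen 10 (rule 135): 11010010111
Gen 11 (rule 158): 10011110110
Gen 12 (rule 225): 00001111010
Gen 13 (rule 193): 11100111000
Gen 14 (rule 135): 01001010011
Gen 15 (rule 158): 11111011110
Gen 16 (rule 225): 01111101110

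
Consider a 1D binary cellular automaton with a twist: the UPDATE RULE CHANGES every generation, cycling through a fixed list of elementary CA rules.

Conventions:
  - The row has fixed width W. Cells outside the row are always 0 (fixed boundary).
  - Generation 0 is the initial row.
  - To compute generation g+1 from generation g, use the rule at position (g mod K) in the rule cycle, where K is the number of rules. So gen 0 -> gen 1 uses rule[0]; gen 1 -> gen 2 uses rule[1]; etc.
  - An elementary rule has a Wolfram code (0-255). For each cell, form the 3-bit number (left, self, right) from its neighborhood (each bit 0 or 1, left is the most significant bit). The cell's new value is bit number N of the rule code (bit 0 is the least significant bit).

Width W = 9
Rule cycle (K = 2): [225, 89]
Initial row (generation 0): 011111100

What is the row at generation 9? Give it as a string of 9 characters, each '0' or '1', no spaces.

Gen 0: 011111100
Gen 1 (rule 225): 001111101
Gen 2 (rule 89): 101000100
Gen 3 (rule 225): 010010001
Gen 4 (rule 89): 001001100
Gen 5 (rule 225): 100000101
Gen 6 (rule 89): 011110000
Gen 7 (rule 225): 001110111
Gen 8 (rule 89): 101010101
Gen 9 (rule 225): 010101010

Answer: 010101010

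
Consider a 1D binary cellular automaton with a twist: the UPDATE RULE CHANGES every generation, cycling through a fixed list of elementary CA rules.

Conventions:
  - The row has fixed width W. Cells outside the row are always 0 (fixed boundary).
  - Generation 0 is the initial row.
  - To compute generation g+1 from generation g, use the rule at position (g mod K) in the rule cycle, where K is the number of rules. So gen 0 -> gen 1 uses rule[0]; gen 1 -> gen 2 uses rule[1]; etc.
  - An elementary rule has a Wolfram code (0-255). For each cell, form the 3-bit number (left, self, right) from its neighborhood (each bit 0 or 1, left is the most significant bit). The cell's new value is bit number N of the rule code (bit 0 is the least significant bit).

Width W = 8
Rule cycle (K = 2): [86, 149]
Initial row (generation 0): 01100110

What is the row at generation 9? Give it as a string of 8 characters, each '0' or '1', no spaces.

Answer: 10010101

Derivation:
Gen 0: 01100110
Gen 1 (rule 86): 10111011
Gen 2 (rule 149): 10010000
Gen 3 (rule 86): 11111000
Gen 4 (rule 149): 01110111
Gen 5 (rule 86): 10010001
Gen 6 (rule 149): 11011101
Gen 7 (rule 86): 01000101
Gen 8 (rule 149): 01110101
Gen 9 (rule 86): 10010101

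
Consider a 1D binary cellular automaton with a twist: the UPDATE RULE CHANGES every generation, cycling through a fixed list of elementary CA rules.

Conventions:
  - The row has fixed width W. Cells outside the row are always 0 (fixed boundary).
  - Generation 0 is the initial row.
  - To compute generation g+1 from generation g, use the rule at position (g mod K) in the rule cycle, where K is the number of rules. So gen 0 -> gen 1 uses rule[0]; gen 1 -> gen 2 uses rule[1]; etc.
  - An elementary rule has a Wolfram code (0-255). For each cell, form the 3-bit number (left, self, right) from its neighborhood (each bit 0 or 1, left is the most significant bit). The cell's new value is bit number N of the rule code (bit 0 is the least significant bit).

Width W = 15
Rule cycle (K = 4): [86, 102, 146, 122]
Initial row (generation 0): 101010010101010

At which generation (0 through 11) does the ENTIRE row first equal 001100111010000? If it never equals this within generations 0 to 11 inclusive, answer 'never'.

Gen 0: 101010010101010
Gen 1 (rule 86): 101011110101011
Gen 2 (rule 102): 111100011111101
Gen 3 (rule 146): 011010101111000
Gen 4 (rule 122): 111101011001100
Gen 5 (rule 86): 000101001110110
Gen 6 (rule 102): 001111010011010
Gen 7 (rule 146): 010110001100001
Gen 8 (rule 122): 101111011110010
Gen 9 (rule 86): 100001000011111
Gen 10 (rule 102): 100011000100001
Gen 11 (rule 146): 010100101010010

Answer: never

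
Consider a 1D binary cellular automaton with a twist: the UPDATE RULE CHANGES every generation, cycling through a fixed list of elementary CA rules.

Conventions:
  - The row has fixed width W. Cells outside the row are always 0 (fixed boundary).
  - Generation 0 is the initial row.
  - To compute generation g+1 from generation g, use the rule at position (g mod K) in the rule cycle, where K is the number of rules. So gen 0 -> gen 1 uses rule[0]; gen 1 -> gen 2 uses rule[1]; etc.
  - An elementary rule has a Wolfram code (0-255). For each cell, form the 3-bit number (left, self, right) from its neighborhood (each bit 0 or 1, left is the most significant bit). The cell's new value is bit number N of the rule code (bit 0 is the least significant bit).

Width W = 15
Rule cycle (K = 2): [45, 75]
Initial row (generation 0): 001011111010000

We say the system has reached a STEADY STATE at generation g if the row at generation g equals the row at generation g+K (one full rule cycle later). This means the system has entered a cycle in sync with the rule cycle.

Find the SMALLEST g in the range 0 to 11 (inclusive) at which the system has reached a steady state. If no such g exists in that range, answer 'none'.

Gen 0: 001011111010000
Gen 1 (rule 45): 101110000110111
Gen 2 (rule 75): 001010111110101
Gen 3 (rule 45): 101111100001111
Gen 4 (rule 75): 001000101111001
Gen 5 (rule 45): 101010111000001
Gen 6 (rule 75): 000000101011110
Gen 7 (rule 45): 111110111110000
Gen 8 (rule 75): 100010100010111
Gen 9 (rule 45): 101011101011100
Gen 10 (rule 75): 000010100010101
Gen 11 (rule 45): 111011101011111
Gen 12 (rule 75): 101010100010001
Gen 13 (rule 45): 111111101010101

Answer: none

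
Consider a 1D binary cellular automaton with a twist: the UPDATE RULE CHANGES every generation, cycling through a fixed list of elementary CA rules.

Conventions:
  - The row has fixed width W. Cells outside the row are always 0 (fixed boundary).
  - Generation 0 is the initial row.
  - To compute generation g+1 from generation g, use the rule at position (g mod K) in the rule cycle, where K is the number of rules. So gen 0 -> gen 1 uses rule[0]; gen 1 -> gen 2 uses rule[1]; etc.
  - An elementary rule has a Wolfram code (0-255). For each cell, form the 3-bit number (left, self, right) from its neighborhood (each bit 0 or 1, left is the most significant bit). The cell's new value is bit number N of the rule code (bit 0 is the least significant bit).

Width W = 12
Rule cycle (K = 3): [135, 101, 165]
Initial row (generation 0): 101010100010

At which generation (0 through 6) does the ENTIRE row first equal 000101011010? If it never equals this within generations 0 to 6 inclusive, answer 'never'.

Gen 0: 101010100010
Gen 1 (rule 135): 101010101110
Gen 2 (rule 101): 111111110010
Gen 3 (rule 165): 011111100010
Gen 4 (rule 135): 101111001110
Gen 5 (rule 101): 110001000010
Gen 6 (rule 165): 000101011010

Answer: 6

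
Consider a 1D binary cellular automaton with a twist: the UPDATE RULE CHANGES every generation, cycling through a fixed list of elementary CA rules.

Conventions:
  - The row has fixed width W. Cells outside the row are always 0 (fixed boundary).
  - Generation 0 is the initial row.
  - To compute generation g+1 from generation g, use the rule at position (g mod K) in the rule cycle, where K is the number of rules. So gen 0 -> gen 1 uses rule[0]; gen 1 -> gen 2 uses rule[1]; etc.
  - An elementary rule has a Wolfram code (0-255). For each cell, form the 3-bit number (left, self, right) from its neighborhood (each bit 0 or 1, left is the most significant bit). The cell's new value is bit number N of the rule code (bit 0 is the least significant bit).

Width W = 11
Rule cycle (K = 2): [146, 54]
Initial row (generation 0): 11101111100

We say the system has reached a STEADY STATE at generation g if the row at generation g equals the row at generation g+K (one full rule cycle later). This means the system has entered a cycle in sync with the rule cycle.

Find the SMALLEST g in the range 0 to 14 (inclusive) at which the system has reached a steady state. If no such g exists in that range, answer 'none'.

Gen 0: 11101111100
Gen 1 (rule 146): 01000111010
Gen 2 (rule 54): 11101000111
Gen 3 (rule 146): 01000101010
Gen 4 (rule 54): 11101111111
Gen 5 (rule 146): 01000111110
Gen 6 (rule 54): 11101000001
Gen 7 (rule 146): 01000100010
Gen 8 (rule 54): 11101110111
Gen 9 (rule 146): 01000100010
Gen 10 (rule 54): 11101110111
Gen 11 (rule 146): 01000100010
Gen 12 (rule 54): 11101110111
Gen 13 (rule 146): 01000100010
Gen 14 (rule 54): 11101110111
Gen 15 (rule 146): 01000100010
Gen 16 (rule 54): 11101110111

Answer: 7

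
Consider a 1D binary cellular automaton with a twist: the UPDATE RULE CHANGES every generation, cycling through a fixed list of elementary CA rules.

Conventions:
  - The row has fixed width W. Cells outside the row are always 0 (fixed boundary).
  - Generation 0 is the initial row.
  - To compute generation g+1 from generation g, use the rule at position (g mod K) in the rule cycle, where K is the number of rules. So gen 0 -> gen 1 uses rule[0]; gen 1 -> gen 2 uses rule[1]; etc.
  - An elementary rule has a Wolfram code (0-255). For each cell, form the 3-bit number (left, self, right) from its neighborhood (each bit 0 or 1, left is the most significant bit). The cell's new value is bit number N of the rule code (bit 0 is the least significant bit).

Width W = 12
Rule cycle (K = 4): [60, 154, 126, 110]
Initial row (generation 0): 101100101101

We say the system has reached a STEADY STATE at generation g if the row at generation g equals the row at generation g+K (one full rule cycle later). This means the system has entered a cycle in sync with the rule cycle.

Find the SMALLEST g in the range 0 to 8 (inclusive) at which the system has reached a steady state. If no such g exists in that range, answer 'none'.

Gen 0: 101100101101
Gen 1 (rule 60): 111010111011
Gen 2 (rule 154): 110000110010
Gen 3 (rule 126): 111001111111
Gen 4 (rule 110): 101011000001
Gen 5 (rule 60): 111110100001
Gen 6 (rule 154): 111100010010
Gen 7 (rule 126): 100110111111
Gen 8 (rule 110): 101111100001
Gen 9 (rule 60): 111000010001
Gen 10 (rule 154): 110100101010
Gen 11 (rule 126): 111111111111
Gen 12 (rule 110): 100000000001

Answer: none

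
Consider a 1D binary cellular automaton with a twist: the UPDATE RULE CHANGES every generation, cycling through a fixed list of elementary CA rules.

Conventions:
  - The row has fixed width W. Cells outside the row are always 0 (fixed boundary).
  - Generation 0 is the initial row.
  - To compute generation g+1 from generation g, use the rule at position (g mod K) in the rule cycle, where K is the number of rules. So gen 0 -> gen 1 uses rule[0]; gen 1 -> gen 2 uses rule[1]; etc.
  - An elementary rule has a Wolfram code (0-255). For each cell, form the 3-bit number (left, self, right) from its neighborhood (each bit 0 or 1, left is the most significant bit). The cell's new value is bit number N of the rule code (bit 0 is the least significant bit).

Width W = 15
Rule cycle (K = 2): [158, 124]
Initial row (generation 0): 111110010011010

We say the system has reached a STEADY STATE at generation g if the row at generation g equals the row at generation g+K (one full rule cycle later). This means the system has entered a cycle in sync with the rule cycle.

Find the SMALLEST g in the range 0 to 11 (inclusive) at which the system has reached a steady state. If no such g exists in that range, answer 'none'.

Answer: 11

Derivation:
Gen 0: 111110010011010
Gen 1 (rule 158): 111101111110011
Gen 2 (rule 124): 100111000011011
Gen 3 (rule 158): 111110100110010
Gen 4 (rule 124): 100011110111011
Gen 5 (rule 158): 110111100110010
Gen 6 (rule 124): 111100110111011
Gen 7 (rule 158): 111011100110010
Gen 8 (rule 124): 101110110111011
Gen 9 (rule 158): 101100100110010
Gen 10 (rule 124): 111110110111011
Gen 11 (rule 158): 111100100110010
Gen 12 (rule 124): 100110110111011
Gen 13 (rule 158): 111100100110010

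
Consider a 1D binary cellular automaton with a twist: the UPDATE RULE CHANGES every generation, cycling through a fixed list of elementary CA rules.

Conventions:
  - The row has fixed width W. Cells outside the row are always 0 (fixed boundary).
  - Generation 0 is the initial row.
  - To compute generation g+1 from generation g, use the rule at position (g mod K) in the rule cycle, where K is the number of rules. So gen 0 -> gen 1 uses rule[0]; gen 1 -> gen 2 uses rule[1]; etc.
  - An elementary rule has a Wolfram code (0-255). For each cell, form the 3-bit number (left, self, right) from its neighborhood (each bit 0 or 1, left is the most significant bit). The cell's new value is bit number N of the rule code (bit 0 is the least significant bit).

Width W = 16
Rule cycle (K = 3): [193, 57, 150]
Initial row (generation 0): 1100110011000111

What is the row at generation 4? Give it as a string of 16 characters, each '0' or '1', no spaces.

Gen 0: 1100110011000111
Gen 1 (rule 193): 0100010001010011
Gen 2 (rule 57): 0011001100101010
Gen 3 (rule 150): 0100110011101011
Gen 4 (rule 193): 0000010001100001

Answer: 0000010001100001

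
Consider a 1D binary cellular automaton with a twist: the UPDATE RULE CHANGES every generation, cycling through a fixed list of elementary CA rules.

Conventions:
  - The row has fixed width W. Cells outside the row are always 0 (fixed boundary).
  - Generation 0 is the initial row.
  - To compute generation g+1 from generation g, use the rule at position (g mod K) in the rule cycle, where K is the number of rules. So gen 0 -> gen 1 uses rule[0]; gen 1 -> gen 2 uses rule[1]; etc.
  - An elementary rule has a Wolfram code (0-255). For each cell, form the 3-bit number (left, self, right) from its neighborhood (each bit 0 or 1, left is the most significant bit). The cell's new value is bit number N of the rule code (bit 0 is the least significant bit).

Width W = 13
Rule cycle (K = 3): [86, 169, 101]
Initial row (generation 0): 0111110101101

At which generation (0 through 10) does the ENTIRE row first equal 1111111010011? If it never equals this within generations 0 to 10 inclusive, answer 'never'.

Answer: never

Derivation:
Gen 0: 0111110101101
Gen 1 (rule 86): 1000010100101
Gen 2 (rule 169): 0011001000010
Gen 3 (rule 101): 1001001011010
Gen 4 (rule 86): 1111111001011
Gen 5 (rule 169): 1111110000110
Gen 6 (rule 101): 0000010110010
Gen 7 (rule 86): 0000110011111
Gen 8 (rule 169): 1110100011110
Gen 9 (rule 101): 0011101000010
Gen 10 (rule 86): 0100101100111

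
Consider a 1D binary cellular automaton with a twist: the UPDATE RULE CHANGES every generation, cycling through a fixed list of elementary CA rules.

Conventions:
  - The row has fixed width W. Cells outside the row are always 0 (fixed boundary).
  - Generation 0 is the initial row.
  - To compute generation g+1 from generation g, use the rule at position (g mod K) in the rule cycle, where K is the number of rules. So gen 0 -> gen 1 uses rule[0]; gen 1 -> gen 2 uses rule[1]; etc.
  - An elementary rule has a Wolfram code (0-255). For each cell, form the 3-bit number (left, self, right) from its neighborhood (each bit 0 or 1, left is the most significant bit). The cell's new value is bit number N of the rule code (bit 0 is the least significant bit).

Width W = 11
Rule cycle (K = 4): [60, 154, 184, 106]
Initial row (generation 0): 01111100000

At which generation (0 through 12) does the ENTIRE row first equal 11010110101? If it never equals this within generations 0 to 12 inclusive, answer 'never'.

Answer: 7

Derivation:
Gen 0: 01111100000
Gen 1 (rule 60): 01000010000
Gen 2 (rule 154): 10100101000
Gen 3 (rule 184): 01010010100
Gen 4 (rule 106): 10100101000
Gen 5 (rule 60): 11110111100
Gen 6 (rule 154): 11100111010
Gen 7 (rule 184): 11010110101
Gen 8 (rule 106): 11101111010
Gen 9 (rule 60): 10011000111
Gen 10 (rule 154): 01110101110
Gen 11 (rule 184): 01101011101
Gen 12 (rule 106): 11110110110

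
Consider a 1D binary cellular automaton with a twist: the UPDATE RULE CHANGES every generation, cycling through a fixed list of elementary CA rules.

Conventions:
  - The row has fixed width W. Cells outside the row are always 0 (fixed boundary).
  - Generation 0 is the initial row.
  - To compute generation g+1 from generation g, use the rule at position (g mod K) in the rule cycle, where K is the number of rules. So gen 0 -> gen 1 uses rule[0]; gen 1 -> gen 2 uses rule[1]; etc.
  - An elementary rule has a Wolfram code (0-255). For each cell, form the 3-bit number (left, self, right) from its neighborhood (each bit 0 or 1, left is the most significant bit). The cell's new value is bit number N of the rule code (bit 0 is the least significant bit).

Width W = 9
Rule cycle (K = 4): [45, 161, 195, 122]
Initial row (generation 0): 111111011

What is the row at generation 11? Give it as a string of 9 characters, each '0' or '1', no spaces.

Answer: 110011101

Derivation:
Gen 0: 111111011
Gen 1 (rule 45): 100000110
Gen 2 (rule 161): 001110000
Gen 3 (rule 195): 110110111
Gen 4 (rule 122): 111111101
Gen 5 (rule 45): 100000011
Gen 6 (rule 161): 001111000
Gen 7 (rule 195): 110111011
Gen 8 (rule 122): 111101111
Gen 9 (rule 45): 100011000
Gen 10 (rule 161): 001000011
Gen 11 (rule 195): 110011101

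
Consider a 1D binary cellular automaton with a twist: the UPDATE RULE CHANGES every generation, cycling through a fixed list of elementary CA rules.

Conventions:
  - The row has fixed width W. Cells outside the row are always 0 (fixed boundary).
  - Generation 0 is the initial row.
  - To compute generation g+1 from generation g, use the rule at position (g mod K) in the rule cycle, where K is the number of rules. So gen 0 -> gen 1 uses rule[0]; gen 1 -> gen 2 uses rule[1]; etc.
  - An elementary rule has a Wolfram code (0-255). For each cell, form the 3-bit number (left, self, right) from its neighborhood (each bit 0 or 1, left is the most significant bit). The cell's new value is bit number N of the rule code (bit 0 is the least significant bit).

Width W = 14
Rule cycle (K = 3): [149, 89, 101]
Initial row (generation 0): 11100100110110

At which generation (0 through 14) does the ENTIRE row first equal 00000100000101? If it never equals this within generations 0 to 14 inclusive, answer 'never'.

Gen 0: 11100100110110
Gen 1 (rule 149): 01010110000001
Gen 2 (rule 89): 00000111111100
Gen 3 (rule 101): 11110000000101
Gen 4 (rule 149): 01101111110101
Gen 5 (rule 89): 01101000010000
Gen 6 (rule 101): 00111011010111
Gen 7 (rule 149): 10010000010010
Gen 8 (rule 89): 01001111001001
Gen 9 (rule 101): 01000001001001
Gen 10 (rule 149): 01111101101101
Gen 11 (rule 89): 01000101101100
Gen 12 (rule 101): 01010110110101
Gen 13 (rule 149): 01010000000101
Gen 14 (rule 89): 00001111110000

Answer: never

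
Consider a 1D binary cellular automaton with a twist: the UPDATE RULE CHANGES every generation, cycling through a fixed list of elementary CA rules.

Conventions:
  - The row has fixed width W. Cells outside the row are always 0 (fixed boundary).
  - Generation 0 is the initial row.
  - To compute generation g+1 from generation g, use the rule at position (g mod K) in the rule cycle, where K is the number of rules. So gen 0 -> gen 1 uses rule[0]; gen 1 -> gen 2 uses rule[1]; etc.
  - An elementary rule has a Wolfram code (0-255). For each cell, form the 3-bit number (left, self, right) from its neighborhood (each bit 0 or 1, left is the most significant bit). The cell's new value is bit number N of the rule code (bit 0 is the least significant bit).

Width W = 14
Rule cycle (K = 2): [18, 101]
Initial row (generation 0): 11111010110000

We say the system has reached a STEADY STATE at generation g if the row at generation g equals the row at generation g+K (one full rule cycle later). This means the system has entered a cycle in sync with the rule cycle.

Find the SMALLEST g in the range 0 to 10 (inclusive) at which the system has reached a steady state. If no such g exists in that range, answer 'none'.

Answer: 3

Derivation:
Gen 0: 11111010110000
Gen 1 (rule 18): 00000000001000
Gen 2 (rule 101): 11111111101011
Gen 3 (rule 18): 00000000000000
Gen 4 (rule 101): 11111111111111
Gen 5 (rule 18): 00000000000000
Gen 6 (rule 101): 11111111111111
Gen 7 (rule 18): 00000000000000
Gen 8 (rule 101): 11111111111111
Gen 9 (rule 18): 00000000000000
Gen 10 (rule 101): 11111111111111
Gen 11 (rule 18): 00000000000000
Gen 12 (rule 101): 11111111111111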